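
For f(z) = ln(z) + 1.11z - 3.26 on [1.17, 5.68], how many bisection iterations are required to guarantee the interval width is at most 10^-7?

26

Initial width b − a = 5.68 − 1.17 = 4.510000.
After n steps the width is (b−a)/2^n; need (b−a)/2^n ≤ 10^-7.
So n ≥ log₂(4.510000/10^-7) = log₂(45100000.0000) ≈ 25.4266.
Hence n = 26.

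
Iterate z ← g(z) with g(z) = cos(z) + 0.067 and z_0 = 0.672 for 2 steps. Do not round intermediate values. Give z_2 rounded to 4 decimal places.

z_1 = g(0.672000) = 0.849578
z_2 = g(0.849578) = 0.727300

0.7273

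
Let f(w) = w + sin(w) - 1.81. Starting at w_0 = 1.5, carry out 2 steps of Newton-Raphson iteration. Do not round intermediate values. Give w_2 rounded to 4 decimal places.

0.9762

f'(w) = 1 + cos(w)
w_0 = 1.500000: f = 0.687495, f' = 1.070737 → w_1 = 1.500000 - (0.687495)/(1.070737) = 0.857924
w_1 = 0.857924: f = -0.195590, f' = 1.654010 → w_2 = 0.857924 - (-0.195590)/(1.654010) = 0.976176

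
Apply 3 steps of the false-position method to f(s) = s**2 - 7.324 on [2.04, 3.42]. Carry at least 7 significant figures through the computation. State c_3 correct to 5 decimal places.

False-position update: c = (a·f(b) − b·f(a))/(f(b) − f(a)); replace the endpoint whose sign matches f(c).
f(2.040000) = -3.162400, f(3.420000) = 4.372400
step 1: c = 2.619194, f(c) = -0.463822 < 0 → new bracket [2.619194, 3.420000]
step 2: c = 2.695996, f(c) = -0.055605 < 0 → new bracket [2.695996, 3.420000]
step 3: c = 2.705088, f(c) = -0.006500 < 0 → new bracket [2.705088, 3.420000]

2.70509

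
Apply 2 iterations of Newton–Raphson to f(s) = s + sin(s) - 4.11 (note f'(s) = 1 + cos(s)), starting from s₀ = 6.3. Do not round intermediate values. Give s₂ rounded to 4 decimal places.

Newton update: s ← s − f(s)/f'(s).
s_0 = 6.300000: f = 2.206814, f' = 1.999859 → s_1 = 6.300000 - (2.206814)/(1.999859) = 5.196515
s_1 = 5.196515: f = 0.201433, f' = 1.465435 → s_2 = 5.196515 - (0.201433)/(1.465435) = 5.059059

5.0591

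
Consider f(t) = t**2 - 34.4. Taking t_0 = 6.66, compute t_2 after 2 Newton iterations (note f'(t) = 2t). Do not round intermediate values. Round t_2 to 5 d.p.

5.86534

t_0 = 6.660000: f = 9.955600, f' = 13.320000 → t_1 = 6.660000 - (9.955600)/(13.320000) = 5.912583
t_1 = 5.912583: f = 0.558633, f' = 11.825165 → t_2 = 5.912583 - (0.558633)/(11.825165) = 5.865342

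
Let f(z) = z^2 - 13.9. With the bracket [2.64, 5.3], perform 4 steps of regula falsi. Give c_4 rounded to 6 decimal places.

False-position update: c = (a·f(b) − b·f(a))/(f(b) − f(a)); replace the endpoint whose sign matches f(c).
f(2.640000) = -6.930400, f(5.300000) = 14.190000
step 1: c = 3.512846, f(c) = -1.559911 < 0 → new bracket [3.512846, 5.300000]
step 2: c = 3.689851, f(c) = -0.285003 < 0 → new bracket [3.689851, 5.300000]
step 3: c = 3.721553, f(c) = -0.050041 < 0 → new bracket [3.721553, 5.300000]
step 4: c = 3.727100, f(c) = -0.008725 < 0 → new bracket [3.727100, 5.300000]

3.727100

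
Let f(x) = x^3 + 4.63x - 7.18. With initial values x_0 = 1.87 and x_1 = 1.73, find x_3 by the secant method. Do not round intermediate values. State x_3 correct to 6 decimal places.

1.212628

Secant update: x_(k+1) = x_k − f(x_k)·(x_k − x_(k-1))/(f(x_k) − f(x_(k-1))).
f(x_0) = 8.017303, f(x_1) = 6.007617
x_2 = 1.730000 - (6.007617)·(1.730000 - 1.870000)/(6.007617 - (8.017303)) = 1.311494; f(x_2) = 1.148005
x_3 = 1.311494 - (1.148005)·(1.311494 - 1.730000)/(1.148005 - (6.007617)) = 1.212628; f(x_3) = 0.217599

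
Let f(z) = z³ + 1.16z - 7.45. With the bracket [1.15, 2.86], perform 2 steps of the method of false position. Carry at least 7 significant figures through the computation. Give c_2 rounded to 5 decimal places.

False-position update: c = (a·f(b) − b·f(a))/(f(b) − f(a)); replace the endpoint whose sign matches f(c).
f(1.150000) = -4.595125, f(2.860000) = 19.261256
step 1: c = 1.479374, f(c) = -2.496249 < 0 → new bracket [1.479374, 2.860000]
step 2: c = 1.637774, f(c) = -1.157179 < 0 → new bracket [1.637774, 2.860000]

1.63777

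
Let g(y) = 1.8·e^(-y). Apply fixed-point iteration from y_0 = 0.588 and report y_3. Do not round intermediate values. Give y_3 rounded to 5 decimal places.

y_1 = g(0.588000) = 0.999787
y_2 = g(0.999787) = 0.662324
y_3 = g(0.662324) = 0.928173

0.92817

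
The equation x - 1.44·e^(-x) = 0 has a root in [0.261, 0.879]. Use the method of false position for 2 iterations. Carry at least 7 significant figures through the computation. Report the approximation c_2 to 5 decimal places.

0.71041

f(0.261000) = -0.848205, f(0.879000) = 0.281115
step 1: c = 0.725165, f(c) = 0.027852 > 0 → new bracket [0.261000, 0.725165]
step 2: c = 0.710408, f(c) = 0.002729 > 0 → new bracket [0.261000, 0.710408]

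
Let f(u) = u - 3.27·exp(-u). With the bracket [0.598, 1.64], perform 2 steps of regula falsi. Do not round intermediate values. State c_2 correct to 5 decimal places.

f(0.598000) = -1.200207, f(1.640000) = 1.005685
step 1: c = 1.164943, f(c) = 0.144898 > 0 → new bracket [0.598000, 1.164943]
step 2: c = 1.103871, f(c) = 0.019587 > 0 → new bracket [0.598000, 1.103871]

1.10387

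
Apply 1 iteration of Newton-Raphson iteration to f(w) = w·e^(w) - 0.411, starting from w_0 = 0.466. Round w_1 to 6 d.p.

f'(w) = (w + 1)·e^(w)
w_0 = 0.466000: f = 0.331621, f' = 2.336228 → w_1 = 0.466000 - (0.331621)/(2.336228) = 0.324053

0.324053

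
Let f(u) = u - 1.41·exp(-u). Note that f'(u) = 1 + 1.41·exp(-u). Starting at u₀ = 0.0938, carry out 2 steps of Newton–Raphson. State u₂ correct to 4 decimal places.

0.6986

u_0 = 0.093800: f = -1.189955, f' = 2.283755 → u_1 = 0.093800 - (-1.189955)/(2.283755) = 0.614852
u_1 = 0.614852: f = -0.147564, f' = 1.762416 → u_2 = 0.614852 - (-0.147564)/(1.762416) = 0.698581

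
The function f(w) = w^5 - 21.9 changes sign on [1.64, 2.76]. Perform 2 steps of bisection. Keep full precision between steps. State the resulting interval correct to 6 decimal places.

[1.640000, 1.920000]

f(1.640000) = -10.036325, f(2.760000) = 138.256810 (opposite signs)
step 1: m = 2.200000, f(m) = 29.636320 > 0 → root in [1.640000, 2.200000]
step 2: m = 1.920000, f(m) = 4.191926 > 0 → root in [1.640000, 1.920000]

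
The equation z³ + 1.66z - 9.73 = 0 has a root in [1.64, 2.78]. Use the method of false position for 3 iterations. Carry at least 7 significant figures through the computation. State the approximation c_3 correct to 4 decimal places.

f(1.640000) = -2.596656, f(2.780000) = 16.369752
step 1: c = 1.796075, f(c) = -0.954580 < 0 → new bracket [1.796075, 2.780000]
step 2: c = 1.850290, f(c) = -0.323915 < 0 → new bracket [1.850290, 2.780000]
step 3: c = 1.868330, f(c) = -0.106877 < 0 → new bracket [1.868330, 2.780000]

1.8683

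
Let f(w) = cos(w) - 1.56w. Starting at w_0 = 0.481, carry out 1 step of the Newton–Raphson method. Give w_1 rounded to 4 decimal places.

f'(w) = -sin(w) - 1.56
w_0 = 0.481000: f = 0.136173, f' = -2.022666 → w_1 = 0.481000 - (0.136173)/(-2.022666) = 0.548323

0.5483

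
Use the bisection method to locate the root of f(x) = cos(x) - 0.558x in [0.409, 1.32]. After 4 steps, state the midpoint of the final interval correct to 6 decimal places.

f(0.409000) = 0.689297, f(1.320000) = -0.488385 (opposite signs)
step 1: m = 0.864500, f(m) = 0.166630 > 0 → root in [0.864500, 1.320000]
step 2: m = 1.092250, f(m) = -0.148986 < 0 → root in [0.864500, 1.092250]
step 3: m = 0.978375, f(m) = 0.012438 > 0 → root in [0.978375, 1.092250]
step 4: m = 1.035312, f(m) = -0.067447 < 0 → root in [0.978375, 1.035312]
Midpoint of [0.978375, 1.035312] = 1.006844

1.006844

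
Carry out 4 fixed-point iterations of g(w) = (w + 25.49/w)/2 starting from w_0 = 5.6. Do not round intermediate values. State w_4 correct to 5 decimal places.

5.04876

w_1 = g(5.600000) = 5.075893
w_2 = g(5.075893) = 5.048835
w_3 = g(5.048835) = 5.048762
w_4 = g(5.048762) = 5.048762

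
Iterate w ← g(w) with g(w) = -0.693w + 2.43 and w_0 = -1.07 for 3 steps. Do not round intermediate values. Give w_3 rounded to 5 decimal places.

w_1 = g(-1.070000) = 3.171510
w_2 = g(3.171510) = 0.232144
w_3 = g(0.232144) = 2.269125

2.26912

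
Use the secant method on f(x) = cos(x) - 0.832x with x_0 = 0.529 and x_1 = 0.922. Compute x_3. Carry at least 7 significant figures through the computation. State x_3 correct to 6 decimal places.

0.819836

f(x_0) = 0.423184, f(x_1) = -0.162876
x_2 = 0.922000 - (-0.162876)·(0.922000 - 0.529000)/(-0.162876 - (0.423184)) = 0.812779; f(x_2) = 0.011252
x_3 = 0.812779 - (0.011252)·(0.812779 - 0.922000)/(0.011252 - (-0.162876)) = 0.819836; f(x_3) = 0.000237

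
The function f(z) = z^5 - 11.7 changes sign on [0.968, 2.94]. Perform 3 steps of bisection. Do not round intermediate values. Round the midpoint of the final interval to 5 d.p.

f(0.968000) = -10.850082, f(2.940000) = 207.952754 (opposite signs)
step 1: m = 1.954000, f(m) = 16.785431 > 0 → root in [0.968000, 1.954000]
step 2: m = 1.461000, f(m) = -5.043421 < 0 → root in [1.461000, 1.954000]
step 3: m = 1.707500, f(m) = 2.814550 > 0 → root in [1.461000, 1.707500]
Midpoint of [1.461000, 1.707500] = 1.584250

1.58425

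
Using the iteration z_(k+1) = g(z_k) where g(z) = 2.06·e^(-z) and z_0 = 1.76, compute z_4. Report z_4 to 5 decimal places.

1.26769

z_1 = g(1.760000) = 0.354412
z_2 = g(0.354412) = 1.445266
z_3 = g(1.445266) = 0.485508
z_4 = g(0.485508) = 1.267693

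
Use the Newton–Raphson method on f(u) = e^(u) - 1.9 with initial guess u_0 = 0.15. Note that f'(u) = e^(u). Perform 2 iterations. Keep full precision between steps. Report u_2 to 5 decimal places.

0.65167

Newton update: u ← u − f(u)/f'(u).
u_0 = 0.150000: f = -0.738166, f' = 1.161834 → u_1 = 0.150000 - (-0.738166)/(1.161834) = 0.785345
u_1 = 0.785345: f = 0.293164, f' = 2.193164 → u_2 = 0.785345 - (0.293164)/(2.193164) = 0.651674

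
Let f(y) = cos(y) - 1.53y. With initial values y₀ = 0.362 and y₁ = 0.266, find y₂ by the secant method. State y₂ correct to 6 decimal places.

f(y_0) = 0.381330, f(y_1) = 0.557850
y_2 = 0.266000 - (0.557850)·(0.266000 - 0.362000)/(0.557850 - (0.381330)) = 0.569386; f(y_2) = -0.028928

0.569386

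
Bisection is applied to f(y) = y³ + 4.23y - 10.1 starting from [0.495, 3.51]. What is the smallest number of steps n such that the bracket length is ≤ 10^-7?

25

Initial width b − a = 3.51 − 0.495 = 3.015000.
After n steps the width is (b−a)/2^n; need (b−a)/2^n ≤ 10^-7.
So n ≥ log₂(3.015000/10^-7) = log₂(30150000.0000) ≈ 24.8457.
Hence n = 25.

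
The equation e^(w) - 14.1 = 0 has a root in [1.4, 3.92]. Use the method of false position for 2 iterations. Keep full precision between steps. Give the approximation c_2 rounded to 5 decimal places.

f(1.400000) = -10.044800, f(3.920000) = 36.300445
step 1: c = 1.946181, f(c) = -7.098103 < 0 → new bracket [1.946181, 3.920000]
step 2: c = 2.269011, f(c) = -4.430163 < 0 → new bracket [2.269011, 3.920000]

2.26901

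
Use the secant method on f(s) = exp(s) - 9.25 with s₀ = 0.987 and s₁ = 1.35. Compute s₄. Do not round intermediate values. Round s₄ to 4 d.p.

2.1056

f(s_0) = -6.566827, f(s_1) = -5.392574
s_2 = 1.350000 - (-5.392574)·(1.350000 - 0.987000)/(-5.392574 - (-6.566827)) = 3.017022; f(s_2) = 11.180351
s_3 = 3.017022 - (11.180351)·(3.017022 - 1.350000)/(11.180351 - (-5.392574)) = 1.892423; f(s_3) = -2.614572
s_4 = 1.892423 - (-2.614572)·(1.892423 - 3.017022)/(-2.614572 - (11.180351)) = 2.105570; f(s_4) = -1.038218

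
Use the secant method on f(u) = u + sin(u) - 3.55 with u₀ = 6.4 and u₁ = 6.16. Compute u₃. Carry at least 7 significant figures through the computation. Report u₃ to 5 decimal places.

f(u_0) = 2.966549, f(u_1) = 2.487126
u_2 = 6.160000 - (2.487126)·(6.160000 - 6.400000)/(2.487126 - (2.966549)) = 4.914941; f(u_2) = 0.385384
u_3 = 4.914941 - (0.385384)·(4.914941 - 6.160000)/(0.385384 - (2.487126)) = 4.686641; f(u_3) = 0.136973

4.68664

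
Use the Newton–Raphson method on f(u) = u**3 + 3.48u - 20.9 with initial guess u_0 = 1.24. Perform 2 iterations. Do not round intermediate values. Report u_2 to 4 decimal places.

Newton update: u ← u − f(u)/f'(u).
f'(u) = 3u**2 + 3.48
u_0 = 1.240000: f = -14.678176, f' = 8.092800 → u_1 = 1.240000 - (-14.678176)/(8.092800) = 3.053733
u_1 = 3.053733: f = 18.203913, f' = 31.455850 → u_2 = 3.053733 - (18.203913)/(31.455850) = 2.475020

2.4750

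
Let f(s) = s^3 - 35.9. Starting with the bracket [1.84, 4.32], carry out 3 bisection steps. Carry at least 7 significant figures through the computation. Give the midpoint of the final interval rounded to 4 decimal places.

3.2350

f(1.840000) = -29.670496, f(4.320000) = 44.721568 (opposite signs)
step 1: m = 3.080000, f(m) = -6.681888 < 0 → root in [3.080000, 4.320000]
step 2: m = 3.700000, f(m) = 14.753000 > 0 → root in [3.080000, 3.700000]
step 3: m = 3.390000, f(m) = 3.058219 > 0 → root in [3.080000, 3.390000]
Midpoint of [3.080000, 3.390000] = 3.235000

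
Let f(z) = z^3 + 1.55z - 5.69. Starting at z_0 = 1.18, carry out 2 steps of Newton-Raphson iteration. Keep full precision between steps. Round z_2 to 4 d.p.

f'(z) = 3z^2 + 1.55
z_0 = 1.180000: f = -2.217968, f' = 5.727200 → z_1 = 1.180000 - (-2.217968)/(5.727200) = 1.567269
z_1 = 1.567269: f = 0.589002, f' = 8.918998 → z_2 = 1.567269 - (0.589002)/(8.918998) = 1.501230

1.5012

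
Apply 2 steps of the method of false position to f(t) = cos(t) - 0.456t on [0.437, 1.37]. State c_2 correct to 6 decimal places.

False-position update: c = (a·f(b) − b·f(a))/(f(b) − f(a)); replace the endpoint whose sign matches f(c).
f(0.437000) = 0.706753, f(1.370000) = -0.425270
step 1: c = 1.019497, f(c) = 0.058903 > 0 → new bracket [1.019497, 1.370000]
step 2: c = 1.062139, f(c) = 0.002670 > 0 → new bracket [1.062139, 1.370000]

1.062139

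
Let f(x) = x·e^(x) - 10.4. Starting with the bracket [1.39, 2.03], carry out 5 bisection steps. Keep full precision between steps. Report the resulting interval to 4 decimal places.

[1.7700, 1.7900]

f(1.390000) = -4.819358, f(2.030000) = 5.056595 (opposite signs)
step 1: m = 1.710000, f(m) = -0.945476 < 0 → root in [1.710000, 2.030000]
step 2: m = 1.870000, f(m) = 1.733114 > 0 → root in [1.710000, 1.870000]
step 3: m = 1.790000, f(m) = 0.321120 > 0 → root in [1.710000, 1.790000]
step 4: m = 1.750000, f(m) = -0.329445 < 0 → root in [1.750000, 1.790000]
step 5: m = 1.770000, f(m) = -0.008590 < 0 → root in [1.770000, 1.790000]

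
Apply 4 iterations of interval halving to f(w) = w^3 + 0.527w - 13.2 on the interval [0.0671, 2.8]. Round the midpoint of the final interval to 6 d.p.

2.372984

f(0.067100) = -13.164336, f(2.800000) = 10.227600 (opposite signs)
step 1: m = 1.433550, f(m) = -9.498480 < 0 → root in [1.433550, 2.800000]
step 2: m = 2.116775, f(m) = -2.599749 < 0 → root in [2.116775, 2.800000]
step 3: m = 2.458387, f(m) = 2.953251 > 0 → root in [2.116775, 2.458387]
step 4: m = 2.287581, f(m) = -0.023468 < 0 → root in [2.287581, 2.458387]
Midpoint of [2.287581, 2.458387] = 2.372984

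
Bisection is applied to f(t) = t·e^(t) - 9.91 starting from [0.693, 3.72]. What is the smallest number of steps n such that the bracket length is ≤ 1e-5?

Initial width b − a = 3.72 − 0.693 = 3.027000.
After n steps the width is (b−a)/2^n; need (b−a)/2^n ≤ 1e-5.
So n ≥ log₂(3.027000/1e-5) = log₂(302700.0000) ≈ 18.2075.
Hence n = 19.

19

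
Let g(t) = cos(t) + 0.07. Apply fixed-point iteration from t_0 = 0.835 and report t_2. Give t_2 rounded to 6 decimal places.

0.807674

t_1 = g(0.835000) = 0.741178
t_2 = g(0.741178) = 0.807674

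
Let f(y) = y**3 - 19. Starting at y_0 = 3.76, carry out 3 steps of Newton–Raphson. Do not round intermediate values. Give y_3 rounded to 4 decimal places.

2.6687

f'(y) = 3y**2
y_0 = 3.760000: f = 34.157376, f' = 42.412800 → y_1 = 3.760000 - (34.157376)/(42.412800) = 2.954645
y_1 = 2.954645: f = 6.793826, f' = 26.189775 → y_2 = 2.954645 - (6.793826)/(26.189775) = 2.695237
y_2 = 2.695237: f = 0.579018, f' = 21.792909 → y_3 = 2.695237 - (0.579018)/(21.792909) = 2.668668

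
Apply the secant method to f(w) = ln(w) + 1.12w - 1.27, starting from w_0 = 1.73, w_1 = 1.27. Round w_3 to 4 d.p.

1.0727

f(w_0) = 1.215721, f(w_1) = 0.391417
w_2 = 1.270000 - (0.391417)·(1.270000 - 1.730000)/(0.391417 - (1.215721)) = 1.051571; f(w_2) = -0.041955
w_3 = 1.051571 - (-0.041955)·(1.051571 - 1.270000)/(-0.041955 - (0.391417)) = 1.072717; f(w_3) = 0.001638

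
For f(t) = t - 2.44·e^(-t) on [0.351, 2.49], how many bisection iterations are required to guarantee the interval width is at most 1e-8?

28

Initial width b − a = 2.49 − 0.351 = 2.139000.
After n steps the width is (b−a)/2^n; need (b−a)/2^n ≤ 1e-8.
So n ≥ log₂(2.139000/1e-8) = log₂(213900000.0000) ≈ 27.6724.
Hence n = 28.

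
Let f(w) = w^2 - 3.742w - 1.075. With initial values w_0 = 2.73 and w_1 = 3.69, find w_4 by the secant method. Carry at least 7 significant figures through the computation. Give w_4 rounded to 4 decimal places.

f(w_0) = -3.837760, f(w_1) = -1.266880
w_2 = 3.690000 - (-1.266880)·(3.690000 - 2.730000)/(-1.266880 - (-3.837760)) = 4.163069; f(w_2) = 0.677941
w_3 = 4.163069 - (0.677941)·(4.163069 - 3.690000)/(0.677941 - (-1.266880)) = 3.998163; f(w_3) = -0.050818
w_4 = 3.998163 - (-0.050818)·(3.998163 - 4.163069)/(-0.050818 - (0.677941)) = 4.009662; f(w_4) = -0.001764

4.0097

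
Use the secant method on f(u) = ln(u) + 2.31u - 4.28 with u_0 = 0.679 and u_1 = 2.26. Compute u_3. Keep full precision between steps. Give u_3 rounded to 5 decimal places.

f(u_0) = -3.098644, f(u_1) = 1.755965
u_2 = 2.260000 - (1.755965)·(2.260000 - 0.679000)/(1.755965 - (-3.098644)) = 1.688135; f(u_2) = 0.143217
u_3 = 1.688135 - (0.143217)·(1.688135 - 2.260000)/(0.143217 - (1.755965)) = 1.637352; f(u_3) = -0.004637

1.63735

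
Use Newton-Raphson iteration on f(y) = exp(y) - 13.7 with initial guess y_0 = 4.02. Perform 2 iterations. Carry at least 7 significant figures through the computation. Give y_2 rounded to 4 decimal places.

f'(y) = exp(y)
y_0 = 4.020000: f = 42.001106, f' = 55.701106 → y_1 = 4.020000 - (42.001106)/(55.701106) = 3.265956
y_1 = 3.265956: f = 12.505141, f' = 26.205141 → y_2 = 3.265956 - (12.505141)/(26.205141) = 2.788754

2.7888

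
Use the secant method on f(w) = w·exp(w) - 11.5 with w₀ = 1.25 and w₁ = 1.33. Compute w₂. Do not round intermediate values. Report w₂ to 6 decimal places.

2.107487

f(w_0) = -7.137071, f(w_1) = -6.471212
w_2 = 1.330000 - (-6.471212)·(1.330000 - 1.250000)/(-6.471212 - (-7.137071)) = 2.107487; f(w_2) = 5.839442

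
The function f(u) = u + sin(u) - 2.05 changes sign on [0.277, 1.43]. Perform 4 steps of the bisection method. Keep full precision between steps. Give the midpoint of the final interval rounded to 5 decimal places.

f(0.277000) = -1.499529, f(1.430000) = 0.370105 (opposite signs)
step 1: m = 0.853500, f(m) = -0.442914 < 0 → root in [0.853500, 1.430000]
step 2: m = 1.141750, f(m) = 0.001113 > 0 → root in [0.853500, 1.141750]
step 3: m = 0.997625, f(m) = -0.212190 < 0 → root in [0.997625, 1.141750]
step 4: m = 1.069688, f(m) = -0.103262 < 0 → root in [1.069688, 1.141750]
Midpoint of [1.069688, 1.141750] = 1.105719

1.10572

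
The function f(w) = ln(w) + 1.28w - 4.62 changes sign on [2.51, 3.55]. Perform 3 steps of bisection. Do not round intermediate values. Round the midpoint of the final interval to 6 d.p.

2.835000

f(2.510000) = -0.486917, f(3.550000) = 1.190948 (opposite signs)
step 1: m = 3.030000, f(m) = 0.366963 > 0 → root in [2.510000, 3.030000]
step 2: m = 2.770000, f(m) = -0.055553 < 0 → root in [2.770000, 3.030000]
step 3: m = 2.900000, f(m) = 0.156711 > 0 → root in [2.770000, 2.900000]
Midpoint of [2.770000, 2.900000] = 2.835000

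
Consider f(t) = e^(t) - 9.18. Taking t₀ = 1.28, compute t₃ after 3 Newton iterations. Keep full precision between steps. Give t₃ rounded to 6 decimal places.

f'(t) = e^(t)
t_0 = 1.280000: f = -5.583360, f' = 3.596640 → t_1 = 1.280000 - (-5.583360)/(3.596640) = 2.832382
t_1 = 2.832382: f = 7.805880, f' = 16.985880 → t_2 = 2.832382 - (7.805880)/(16.985880) = 2.372831
t_2 = 2.372831: f = 1.547723, f' = 10.727723 → t_3 = 2.372831 - (1.547723)/(10.727723) = 2.228558

2.228558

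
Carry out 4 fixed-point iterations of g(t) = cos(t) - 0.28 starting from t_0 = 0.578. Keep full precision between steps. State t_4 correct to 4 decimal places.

0.5658

t_1 = g(0.578000) = 0.557557
t_2 = g(0.557557) = 0.568550
t_3 = g(0.568550) = 0.562682
t_4 = g(0.562682) = 0.565827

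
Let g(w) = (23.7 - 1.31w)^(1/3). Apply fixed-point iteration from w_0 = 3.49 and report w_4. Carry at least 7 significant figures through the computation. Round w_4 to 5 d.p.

w_1 = g(3.490000) = 2.674385
w_2 = g(2.674385) = 2.723281
w_3 = g(2.723281) = 2.720399
w_4 = g(2.720399) = 2.720569

2.72057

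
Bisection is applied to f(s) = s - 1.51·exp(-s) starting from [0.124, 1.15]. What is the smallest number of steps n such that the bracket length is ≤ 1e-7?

24

Initial width b − a = 1.15 − 0.124 = 1.026000.
After n steps the width is (b−a)/2^n; need (b−a)/2^n ≤ 1e-7.
So n ≥ log₂(1.026000/1e-7) = log₂(10260000.0000) ≈ 23.2905.
Hence n = 24.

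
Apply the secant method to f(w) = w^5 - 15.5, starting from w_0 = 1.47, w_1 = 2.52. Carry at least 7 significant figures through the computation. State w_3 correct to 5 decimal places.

f(w_0) = -8.635851, f(w_1) = 86.125502
w_2 = 2.520000 - (86.125502)·(2.520000 - 1.470000)/(86.125502 - (-8.635851)) = 1.565689; f(w_2) = -6.091338
w_3 = 1.565689 - (-6.091338)·(1.565689 - 2.520000)/(-6.091338 - (86.125502)) = 1.628726; f(w_3) = -4.038542

1.62873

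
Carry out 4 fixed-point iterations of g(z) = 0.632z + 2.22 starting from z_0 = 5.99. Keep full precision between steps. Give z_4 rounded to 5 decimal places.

6.02581

z_1 = g(5.990000) = 6.005680
z_2 = g(6.005680) = 6.015590
z_3 = g(6.015590) = 6.021853
z_4 = g(6.021853) = 6.025811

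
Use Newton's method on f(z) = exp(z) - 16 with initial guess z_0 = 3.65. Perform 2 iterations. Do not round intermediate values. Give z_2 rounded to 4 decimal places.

f'(z) = exp(z)
z_0 = 3.650000: f = 22.474666, f' = 38.474666 → z_1 = 3.650000 - (22.474666)/(38.474666) = 3.065858
z_1 = 3.065858: f = 5.452862, f' = 21.452862 → z_2 = 3.065858 - (5.452862)/(21.452862) = 2.811679

2.8117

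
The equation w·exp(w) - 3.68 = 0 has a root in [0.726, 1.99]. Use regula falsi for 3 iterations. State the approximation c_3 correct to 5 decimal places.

1.10453

f(0.726000) = -2.179505, f(1.990000) = 10.877912
step 1: c = 0.936983, f(c) = -1.288566 < 0 → new bracket [0.936983, 1.990000]
step 2: c = 1.048509, f(c) = -0.688189 < 0 → new bracket [1.048509, 1.990000]
step 3: c = 1.104529, f(c) = -0.346752 < 0 → new bracket [1.104529, 1.990000]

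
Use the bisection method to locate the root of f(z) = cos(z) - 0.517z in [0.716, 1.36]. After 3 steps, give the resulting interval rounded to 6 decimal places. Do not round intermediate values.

[0.957500, 1.038000]

f(0.716000) = 0.384265, f(1.360000) = -0.493881 (opposite signs)
step 1: m = 1.038000, f(m) = -0.028702 < 0 → root in [0.716000, 1.038000]
step 2: m = 0.877000, f(m) = 0.186051 > 0 → root in [0.877000, 1.038000]
step 3: m = 0.957500, f(m) = 0.080539 > 0 → root in [0.957500, 1.038000]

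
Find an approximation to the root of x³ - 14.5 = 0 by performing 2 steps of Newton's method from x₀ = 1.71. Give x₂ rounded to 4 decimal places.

Newton update: x ← x − f(x)/f'(x).
f'(x) = 3x²
x_0 = 1.710000: f = -9.499789, f' = 8.772300 → x_1 = 1.710000 - (-9.499789)/(8.772300) = 2.792930
x_1 = 2.792930: f = 7.286139, f' = 23.401378 → x_2 = 2.792930 - (7.286139)/(23.401378) = 2.481575

2.4816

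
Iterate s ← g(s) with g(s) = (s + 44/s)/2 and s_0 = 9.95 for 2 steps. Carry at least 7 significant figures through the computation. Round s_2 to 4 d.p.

s_1 = g(9.950000) = 7.186055
s_2 = g(7.186055) = 6.654513

6.6545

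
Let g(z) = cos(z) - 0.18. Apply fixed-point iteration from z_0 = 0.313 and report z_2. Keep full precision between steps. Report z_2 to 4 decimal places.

0.5369

z_1 = g(0.313000) = 0.771414
z_2 = g(0.771414) = 0.536926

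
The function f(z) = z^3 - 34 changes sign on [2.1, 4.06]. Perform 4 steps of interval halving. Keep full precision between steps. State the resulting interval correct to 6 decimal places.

f(2.100000) = -24.739000, f(4.060000) = 32.923416 (opposite signs)
step 1: m = 3.080000, f(m) = -4.781888 < 0 → root in [3.080000, 4.060000]
step 2: m = 3.570000, f(m) = 11.499293 > 0 → root in [3.080000, 3.570000]
step 3: m = 3.325000, f(m) = 2.759953 > 0 → root in [3.080000, 3.325000]
step 4: m = 3.202500, f(m) = -1.155140 < 0 → root in [3.202500, 3.325000]

[3.202500, 3.325000]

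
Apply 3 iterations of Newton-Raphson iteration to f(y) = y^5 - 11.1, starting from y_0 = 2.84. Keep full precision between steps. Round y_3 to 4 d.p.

f'(y) = 5y^4
y_0 = 2.840000: f = 173.653086, f' = 325.269517 → y_1 = 2.840000 - (173.653086)/(325.269517) = 2.306126
y_1 = 2.306126: f = 54.125097, f' = 141.417056 → y_2 = 2.306126 - (54.125097)/(141.417056) = 1.923392
y_2 = 1.923392: f = 15.223199, f' = 68.429117 → y_3 = 1.923392 - (15.223199)/(68.429117) = 1.700925

1.7009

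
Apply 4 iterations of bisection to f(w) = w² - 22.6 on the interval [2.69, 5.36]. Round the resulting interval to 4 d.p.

[4.6925, 4.8594]

f(2.690000) = -15.363900, f(5.360000) = 6.129600 (opposite signs)
step 1: m = 4.025000, f(m) = -6.399375 < 0 → root in [4.025000, 5.360000]
step 2: m = 4.692500, f(m) = -0.580444 < 0 → root in [4.692500, 5.360000]
step 3: m = 5.026250, f(m) = 2.663189 > 0 → root in [4.692500, 5.026250]
step 4: m = 4.859375, f(m) = 1.013525 > 0 → root in [4.692500, 4.859375]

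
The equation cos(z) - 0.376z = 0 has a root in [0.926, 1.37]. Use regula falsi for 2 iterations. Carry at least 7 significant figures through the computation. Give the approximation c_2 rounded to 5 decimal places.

f(0.926000) = 0.252860, f(1.370000) = -0.315670
step 1: c = 1.123474, f(c) = 0.010127 > 0 → new bracket [1.123474, 1.370000]
step 2: c = 1.131137, f(c) = 0.000324 > 0 → new bracket [1.131137, 1.370000]

1.13114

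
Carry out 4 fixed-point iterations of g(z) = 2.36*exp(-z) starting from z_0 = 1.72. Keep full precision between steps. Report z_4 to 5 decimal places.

1.42769

z_1 = g(1.720000) = 0.422596
z_2 = g(0.422596) = 1.546610
z_3 = g(1.546610) = 0.502606
z_4 = g(0.502606) = 1.427687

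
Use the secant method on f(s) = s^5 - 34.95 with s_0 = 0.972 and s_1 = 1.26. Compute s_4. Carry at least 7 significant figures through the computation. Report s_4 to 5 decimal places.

f(s_0) = -34.082376, f(s_1) = -31.774203
s_2 = 1.260000 - (-31.774203)·(1.260000 - 0.972000)/(-31.774203 - (-34.082376)) = 5.224594; f(s_2) = 3857.855884
s_3 = 5.224594 - (3857.855884)·(5.224594 - 1.260000)/(3857.855884 - (-31.774203)) = 1.292387; f(s_3) = -31.344527
s_4 = 1.292387 - (-31.344527)·(1.292387 - 5.224594)/(-31.344527 - (3857.855884)) = 1.324078; f(s_4) = -30.880253

1.32408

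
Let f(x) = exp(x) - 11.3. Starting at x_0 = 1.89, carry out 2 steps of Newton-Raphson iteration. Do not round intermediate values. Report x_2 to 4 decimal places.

2.4388

f'(x) = exp(x)
x_0 = 1.890000: f = -4.680631, f' = 6.619369 → x_1 = 1.890000 - (-4.680631)/(6.619369) = 2.597111
x_1 = 2.597111: f = 2.124903, f' = 13.424903 → x_2 = 2.597111 - (2.124903)/(13.424903) = 2.438831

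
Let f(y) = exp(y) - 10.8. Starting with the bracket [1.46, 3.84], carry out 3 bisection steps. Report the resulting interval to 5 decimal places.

f(1.460000) = -6.494040, f(3.840000) = 35.725474 (opposite signs)
step 1: m = 2.650000, f(m) = 3.354039 > 0 → root in [1.460000, 2.650000]
step 2: m = 2.055000, f(m) = -2.993162 < 0 → root in [2.055000, 2.650000]
step 3: m = 2.352500, f(m) = -0.288184 < 0 → root in [2.352500, 2.650000]

[2.35250, 2.65000]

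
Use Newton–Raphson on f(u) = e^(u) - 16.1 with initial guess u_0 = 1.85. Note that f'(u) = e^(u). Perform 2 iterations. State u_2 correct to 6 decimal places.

2.928851

u_0 = 1.850000: f = -9.740180, f' = 6.359820 → u_1 = 1.850000 - (-9.740180)/(6.359820) = 3.381518
u_1 = 3.381518: f = 13.315401, f' = 29.415401 → u_2 = 3.381518 - (13.315401)/(29.415401) = 2.928851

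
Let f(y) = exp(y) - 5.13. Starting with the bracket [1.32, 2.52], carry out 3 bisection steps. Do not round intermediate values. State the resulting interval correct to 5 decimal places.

[1.62000, 1.77000]

f(1.320000) = -1.386579, f(2.520000) = 7.298597 (opposite signs)
step 1: m = 1.920000, f(m) = 1.690958 > 0 → root in [1.320000, 1.920000]
step 2: m = 1.620000, f(m) = -0.076910 < 0 → root in [1.620000, 1.920000]
step 3: m = 1.770000, f(m) = 0.740853 > 0 → root in [1.620000, 1.770000]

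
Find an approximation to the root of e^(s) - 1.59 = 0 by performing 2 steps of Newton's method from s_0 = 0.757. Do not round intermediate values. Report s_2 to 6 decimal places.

0.464488

f'(s) = e^(s)
s_0 = 0.757000: f = 0.541871, f' = 2.131871 → s_1 = 0.757000 - (0.541871)/(2.131871) = 0.502824
s_1 = 0.502824: f = 0.063383, f' = 1.653383 → s_2 = 0.502824 - (0.063383)/(1.653383) = 0.464488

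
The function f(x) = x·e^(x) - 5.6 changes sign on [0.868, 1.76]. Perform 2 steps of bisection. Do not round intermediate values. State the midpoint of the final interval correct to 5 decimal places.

f(0.868000) = -3.532301, f(1.760000) = 4.629890 (opposite signs)
step 1: m = 1.314000, f(m) = -0.710569 < 0 → root in [1.314000, 1.760000]
step 2: m = 1.537000, f(m) = 1.547999 > 0 → root in [1.314000, 1.537000]
Midpoint of [1.314000, 1.537000] = 1.425500

1.42550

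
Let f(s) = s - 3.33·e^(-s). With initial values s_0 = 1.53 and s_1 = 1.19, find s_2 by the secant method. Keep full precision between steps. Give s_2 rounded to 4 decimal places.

1.0948

f(s_0) = 0.808936, f(s_1) = 0.176943
s_2 = 1.190000 - (0.176943)·(1.190000 - 1.530000)/(0.176943 - (0.808936)) = 1.094808; f(s_2) = -0.019423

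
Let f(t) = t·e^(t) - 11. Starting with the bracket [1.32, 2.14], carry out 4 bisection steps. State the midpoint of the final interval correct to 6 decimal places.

f(1.320000) = -6.058684, f(2.140000) = 7.188797 (opposite signs)
step 1: m = 1.730000, f(m) = -1.241669 < 0 → root in [1.730000, 2.140000]
step 2: m = 1.935000, f(m) = 2.398025 > 0 → root in [1.730000, 1.935000]
step 3: m = 1.832500, f(m) = 0.452192 > 0 → root in [1.730000, 1.832500]
step 4: m = 1.781250, f(m) = -0.424232 < 0 → root in [1.781250, 1.832500]
Midpoint of [1.781250, 1.832500] = 1.806875

1.806875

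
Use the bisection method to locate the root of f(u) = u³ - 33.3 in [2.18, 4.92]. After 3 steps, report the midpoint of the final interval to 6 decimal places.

3.378750

f(2.180000) = -22.939768, f(4.920000) = 85.795488 (opposite signs)
step 1: m = 3.550000, f(m) = 11.438875 > 0 → root in [2.180000, 3.550000]
step 2: m = 2.865000, f(m) = -9.783435 < 0 → root in [2.865000, 3.550000]
step 3: m = 3.207500, f(m) = -0.301060 < 0 → root in [3.207500, 3.550000]
Midpoint of [3.207500, 3.550000] = 3.378750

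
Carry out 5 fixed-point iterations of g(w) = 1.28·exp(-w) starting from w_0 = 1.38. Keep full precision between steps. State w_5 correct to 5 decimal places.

w_1 = g(1.380000) = 0.322021
w_2 = g(0.322021) = 0.927595
w_3 = g(0.927595) = 0.506245
w_4 = g(0.506245) = 0.771526
w_5 = g(0.771526) = 0.591753

0.59175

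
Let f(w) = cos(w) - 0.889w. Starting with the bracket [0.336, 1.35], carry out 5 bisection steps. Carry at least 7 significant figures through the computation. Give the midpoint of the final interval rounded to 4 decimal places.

f(0.336000) = 0.645377, f(1.350000) = -0.981143 (opposite signs)
step 1: m = 0.843000, f(m) = -0.084201 < 0 → root in [0.336000, 0.843000]
step 2: m = 0.589500, f(m) = 0.307153 > 0 → root in [0.589500, 0.843000]
step 3: m = 0.716250, f(m) = 0.117527 > 0 → root in [0.716250, 0.843000]
step 4: m = 0.779625, f(m) = 0.018091 > 0 → root in [0.779625, 0.843000]
step 5: m = 0.811313, f(m) = -0.032710 < 0 → root in [0.779625, 0.811313]
Midpoint of [0.779625, 0.811313] = 0.795469

0.7955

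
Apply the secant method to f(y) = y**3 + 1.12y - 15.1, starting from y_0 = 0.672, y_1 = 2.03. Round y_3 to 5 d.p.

2.28157

f(y_0) = -14.043896, f(y_1) = -4.460973
y_2 = 2.030000 - (-4.460973)·(2.030000 - 0.672000)/(-4.460973 - (-14.043896)) = 2.662166; f(y_2) = 6.748745
y_3 = 2.662166 - (6.748745)·(2.662166 - 2.030000)/(6.748745 - (-4.460973)) = 2.281574; f(y_3) = -0.667716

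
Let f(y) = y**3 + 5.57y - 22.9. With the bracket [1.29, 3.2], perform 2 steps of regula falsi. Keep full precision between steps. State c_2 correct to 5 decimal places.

2.11942

f(1.290000) = -13.568011, f(3.200000) = 27.692000
step 1: c = 1.918088, f(c) = -5.159493 < 0 → new bracket [1.918088, 3.200000]
step 2: c = 2.119418, f(c) = -1.574551 < 0 → new bracket [2.119418, 3.200000]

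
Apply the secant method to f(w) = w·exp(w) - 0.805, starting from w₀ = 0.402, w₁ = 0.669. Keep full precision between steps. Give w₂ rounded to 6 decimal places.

f(w_0) = -0.204086, f(w_1) = 0.501078
w_2 = 0.669000 - (0.501078)·(0.669000 - 0.402000)/(0.501078 - (-0.204086)) = 0.479274; f(w_2) = -0.031019

0.479274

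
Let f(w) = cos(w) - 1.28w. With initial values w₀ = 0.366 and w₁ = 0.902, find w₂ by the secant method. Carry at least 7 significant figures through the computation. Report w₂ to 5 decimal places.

Secant update: w_(k+1) = w_k − f(w_k)·(w_k − w_(k-1))/(f(w_k) − f(w_(k-1))).
f(w_0) = 0.465286, f(w_1) = -0.534518
w_2 = 0.902000 - (-0.534518)·(0.902000 - 0.366000)/(-0.534518 - (0.465286)) = 0.615442; f(w_2) = 0.028752

0.61544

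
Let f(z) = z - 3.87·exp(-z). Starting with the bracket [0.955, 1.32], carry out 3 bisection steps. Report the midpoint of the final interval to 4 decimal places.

f(0.955000) = -0.534223, f(1.320000) = 0.286186 (opposite signs)
step 1: m = 1.137500, f(m) = -0.103298 < 0 → root in [1.137500, 1.320000]
step 2: m = 1.228750, f(m) = 0.096163 > 0 → root in [1.137500, 1.228750]
step 3: m = 1.183125, f(m) = -0.002333 < 0 → root in [1.183125, 1.228750]
Midpoint of [1.183125, 1.228750] = 1.205938

1.2059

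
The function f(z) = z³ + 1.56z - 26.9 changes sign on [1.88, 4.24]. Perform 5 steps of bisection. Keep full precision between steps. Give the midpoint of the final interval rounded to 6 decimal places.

f(1.880000) = -17.322528, f(4.240000) = 55.939424 (opposite signs)
step 1: m = 3.060000, f(m) = 6.526216 > 0 → root in [1.880000, 3.060000]
step 2: m = 2.470000, f(m) = -7.977577 < 0 → root in [2.470000, 3.060000]
step 3: m = 2.765000, f(m) = -1.447553 < 0 → root in [2.765000, 3.060000]
step 4: m = 2.912500, f(m) = 2.349236 > 0 → root in [2.765000, 2.912500]
step 5: m = 2.838750, f(m) = 0.404521 > 0 → root in [2.765000, 2.838750]
Midpoint of [2.765000, 2.838750] = 2.801875

2.801875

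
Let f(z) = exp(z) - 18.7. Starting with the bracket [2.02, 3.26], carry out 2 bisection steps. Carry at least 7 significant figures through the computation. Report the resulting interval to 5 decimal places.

[2.64000, 2.95000]

f(2.020000) = -11.161675, f(3.260000) = 7.349537 (opposite signs)
step 1: m = 2.640000, f(m) = -4.686796 < 0 → root in [2.640000, 3.260000]
step 2: m = 2.950000, f(m) = 0.405954 > 0 → root in [2.640000, 2.950000]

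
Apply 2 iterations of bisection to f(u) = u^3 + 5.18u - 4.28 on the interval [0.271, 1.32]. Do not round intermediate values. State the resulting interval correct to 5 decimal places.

f(0.271000) = -2.856317, f(1.320000) = 4.857568 (opposite signs)
step 1: m = 0.795500, f(m) = 0.344099 > 0 → root in [0.271000, 0.795500]
step 2: m = 0.533250, f(m) = -1.366132 < 0 → root in [0.533250, 0.795500]

[0.53325, 0.79550]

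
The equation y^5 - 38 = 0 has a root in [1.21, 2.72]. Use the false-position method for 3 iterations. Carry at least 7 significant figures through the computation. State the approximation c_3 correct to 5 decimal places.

1.93957

False-position update: c = (a·f(b) − b·f(a))/(f(b) − f(a)); replace the endpoint whose sign matches f(c).
f(1.210000) = -35.406258, f(2.720000) = 110.882797
step 1: c = 1.575464, f(c) = -28.293939 < 0 → new bracket [1.575464, 2.720000]
step 2: c = 1.808143, f(c) = -18.673034 < 0 → new bracket [1.808143, 2.720000]
step 3: c = 1.939570, f(c) = -10.550960 < 0 → new bracket [1.939570, 2.720000]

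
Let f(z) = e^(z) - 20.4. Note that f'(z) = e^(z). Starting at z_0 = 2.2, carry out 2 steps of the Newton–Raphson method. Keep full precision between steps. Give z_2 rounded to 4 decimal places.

Newton update: z ← z − f(z)/f'(z).
z_0 = 2.200000: f = -11.374987, f' = 9.025013 → z_1 = 2.200000 - (-11.374987)/(9.025013) = 3.460384
z_1 = 3.460384: f = 11.429210, f' = 31.829210 → z_2 = 3.460384 - (11.429210)/(31.829210) = 3.101305

3.1013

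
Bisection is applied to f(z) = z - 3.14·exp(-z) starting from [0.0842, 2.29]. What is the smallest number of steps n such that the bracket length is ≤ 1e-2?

Initial width b − a = 2.29 − 0.0842 = 2.205800.
After n steps the width is (b−a)/2^n; need (b−a)/2^n ≤ 1e-2.
So n ≥ log₂(2.205800/1e-2) = log₂(220.5800) ≈ 7.7852.
Hence n = 8.

8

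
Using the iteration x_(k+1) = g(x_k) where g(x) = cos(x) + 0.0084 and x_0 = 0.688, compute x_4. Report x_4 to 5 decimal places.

x_1 = g(0.688000) = 0.780918
x_2 = g(0.780918) = 0.718668
x_3 = g(0.718668) = 0.761083
x_4 = g(0.761083) = 0.732489

0.73249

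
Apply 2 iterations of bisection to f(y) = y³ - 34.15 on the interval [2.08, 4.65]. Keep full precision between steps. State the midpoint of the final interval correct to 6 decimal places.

f(2.080000) = -25.151088, f(4.650000) = 66.394625 (opposite signs)
step 1: m = 3.365000, f(m) = 3.952652 > 0 → root in [2.080000, 3.365000]
step 2: m = 2.722500, f(m) = -13.970813 < 0 → root in [2.722500, 3.365000]
Midpoint of [2.722500, 3.365000] = 3.043750

3.043750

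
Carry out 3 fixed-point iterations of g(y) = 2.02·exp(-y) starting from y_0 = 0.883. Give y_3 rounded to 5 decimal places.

y_1 = g(0.883000) = 0.835352
y_2 = g(0.835352) = 0.876118
y_3 = g(0.876118) = 0.841120

0.84112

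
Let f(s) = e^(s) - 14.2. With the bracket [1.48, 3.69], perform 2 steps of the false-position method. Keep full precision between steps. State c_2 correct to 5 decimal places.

False-position update: c = (a·f(b) − b·f(a))/(f(b) − f(a)); replace the endpoint whose sign matches f(c).
f(1.480000) = -9.807054, f(3.690000) = 25.844847
step 1: c = 2.087922, f(c) = -6.131864 < 0 → new bracket [2.087922, 3.690000]
step 2: c = 2.395137, f(c) = -3.230296 < 0 → new bracket [2.395137, 3.690000]

2.39514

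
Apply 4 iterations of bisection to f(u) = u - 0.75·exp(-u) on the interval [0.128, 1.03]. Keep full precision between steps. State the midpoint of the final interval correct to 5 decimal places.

f(0.128000) = -0.531890, f(1.030000) = 0.762245 (opposite signs)
step 1: m = 0.579000, f(m) = 0.158656 > 0 → root in [0.128000, 0.579000]
step 2: m = 0.353500, f(m) = -0.173169 < 0 → root in [0.353500, 0.579000]
step 3: m = 0.466250, f(m) = -0.004263 < 0 → root in [0.466250, 0.579000]
step 4: m = 0.522625, f(m) = 0.077904 > 0 → root in [0.466250, 0.522625]
Midpoint of [0.466250, 0.522625] = 0.494437

0.49444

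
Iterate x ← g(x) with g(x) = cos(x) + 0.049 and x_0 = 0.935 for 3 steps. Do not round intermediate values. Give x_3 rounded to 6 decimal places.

0.709427

x_1 = g(0.935000) = 0.642818
x_2 = g(0.642818) = 0.849409
x_3 = g(0.849409) = 0.709427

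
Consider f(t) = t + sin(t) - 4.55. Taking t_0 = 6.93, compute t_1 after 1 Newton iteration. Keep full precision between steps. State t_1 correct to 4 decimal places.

Newton update: t ← t − f(t)/f'(t).
f'(t) = 1 + cos(t)
t_0 = 6.930000: f = 2.982648, f' = 1.798007 → t_1 = 6.930000 - (2.982648)/(1.798007) = 5.271137

5.2711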